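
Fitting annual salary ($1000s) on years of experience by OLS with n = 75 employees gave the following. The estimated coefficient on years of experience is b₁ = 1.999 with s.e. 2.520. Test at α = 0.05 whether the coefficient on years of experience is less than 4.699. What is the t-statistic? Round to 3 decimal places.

t = -1.071

H₀: β₁ = 4.699 vs H₁: β₁ < 4.699.
t = (b₁ − β₁⁰)/SE = (1.999 − 4.699) / 2.520 = -1.071.
df = n − 2 = 75 − 2 = 73.
One-sided p ≈ 0.1438, which is ≥ 0.05, so fail to reject H₀.
The data do not give significant evidence that the true slope on years of experience is below 4.699 $1000s per unit.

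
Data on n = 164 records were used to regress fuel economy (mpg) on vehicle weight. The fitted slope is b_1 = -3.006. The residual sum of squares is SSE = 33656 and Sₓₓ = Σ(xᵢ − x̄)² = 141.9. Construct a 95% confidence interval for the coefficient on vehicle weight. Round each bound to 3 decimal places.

MSE = SSE/(n − 2) = 33656/162 = 207.753.
SE(b_1) = √(MSE/Sₓₓ) = √(207.753/141.9) = 1.20999.
df = n − 2 = 162.
t* = t_{0.025, 162} = 1.974716.
Margin = t* × SE = 1.974716 × 1.20999 = 2.38939.
CI: -3.006 ± 2.38939 → (-5.395, -0.617).
With 95% confidence, each one-unit increase in vehicle weight is associated with a change of between -5.395 and -0.617 mpg in fuel economy.

(-5.395, -0.617)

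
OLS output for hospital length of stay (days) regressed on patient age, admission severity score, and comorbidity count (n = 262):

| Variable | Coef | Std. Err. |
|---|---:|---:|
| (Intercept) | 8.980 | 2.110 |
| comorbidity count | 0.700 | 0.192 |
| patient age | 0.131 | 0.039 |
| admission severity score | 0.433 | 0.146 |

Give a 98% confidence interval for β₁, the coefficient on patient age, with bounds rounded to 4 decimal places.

Read off: b = 0.131, SE = 0.039 for patient age.
df = n − k − 1 = 262 − 3 − 1 = 258.
t* = t_{0.01, 258} = 2.340888.
Margin = t* × SE = 2.340888 × 0.039 = 0.091295.
CI: 0.131 ± 0.091295 → (0.0397, 0.2223).

(0.0397, 0.2223)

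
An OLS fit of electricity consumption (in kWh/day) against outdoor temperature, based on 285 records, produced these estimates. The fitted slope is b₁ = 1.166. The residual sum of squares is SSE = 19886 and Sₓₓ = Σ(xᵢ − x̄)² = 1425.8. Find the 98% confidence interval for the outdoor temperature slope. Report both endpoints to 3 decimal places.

MSE = SSE/(n − 2) = 19886/283 = 70.2686.
SE(b₁) = √(MSE/Sₓₓ) = √(70.2686/1425.8) = 0.221999.
df = n − 2 = 283.
t* = t_{0.01, 283} = 2.339597.
Margin = t* × SE = 2.339597 × 0.221999 = 0.51939.
CI: 1.166 ± 0.51939 → (0.647, 1.685).
With 98% confidence, each one-unit increase in outdoor temperature is associated with a change of between 0.647 and 1.685 kWh/day in electricity consumption.

(0.647, 1.685)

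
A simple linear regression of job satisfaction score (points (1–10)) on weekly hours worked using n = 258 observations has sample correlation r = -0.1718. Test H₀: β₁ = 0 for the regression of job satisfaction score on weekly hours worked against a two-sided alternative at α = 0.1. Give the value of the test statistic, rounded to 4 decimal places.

t = -2.7903

t = r·√(n − 2)/√(1 − r²) = -0.1718·√256/√0.970485 = -2.7903.
df = n − 2 = 256.
Two-sided p ≈ 0.0057, which is < 0.1, so reject H₀.
There is evidence of a linear association between weekly hours worked and job satisfaction score.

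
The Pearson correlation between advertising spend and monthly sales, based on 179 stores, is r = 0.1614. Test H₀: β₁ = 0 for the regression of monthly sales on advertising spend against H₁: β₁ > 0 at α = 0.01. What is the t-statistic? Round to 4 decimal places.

t = 2.1758

t = r·√(n − 2)/√(1 − r²) = 0.1614·√177/√0.97395 = 2.1758.
df = n − 2 = 177.
One-sided p ≈ 0.0154, which is ≥ 0.01, so fail to reject H₀.
The data do not give significant evidence of a linear association between advertising spend and monthly sales.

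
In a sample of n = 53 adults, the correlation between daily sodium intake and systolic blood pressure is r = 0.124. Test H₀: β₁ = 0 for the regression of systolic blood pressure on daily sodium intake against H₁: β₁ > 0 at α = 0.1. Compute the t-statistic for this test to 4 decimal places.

t = 0.8924

t = r·√(n − 2)/√(1 − r²) = 0.124·√51/√0.984624 = 0.8924.
df = n − 2 = 51.
One-sided p ≈ 0.1882, which is ≥ 0.1, so fail to reject H₀.
The data do not give significant evidence of a linear association between daily sodium intake and systolic blood pressure.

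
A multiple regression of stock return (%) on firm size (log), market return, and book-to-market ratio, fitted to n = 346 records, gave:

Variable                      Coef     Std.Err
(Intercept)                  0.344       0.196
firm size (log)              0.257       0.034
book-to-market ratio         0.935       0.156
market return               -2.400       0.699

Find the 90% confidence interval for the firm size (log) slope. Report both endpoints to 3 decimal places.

Read off: b = 0.257, SE = 0.034 for firm size (log).
df = n − k − 1 = 346 − 3 − 1 = 342.
t* = t_{0.05, 342} = 1.649321.
Margin = t* × SE = 1.649321 × 0.034 = 0.05608.
CI: 0.257 ± 0.05608 → (0.201, 0.313).

(0.201, 0.313)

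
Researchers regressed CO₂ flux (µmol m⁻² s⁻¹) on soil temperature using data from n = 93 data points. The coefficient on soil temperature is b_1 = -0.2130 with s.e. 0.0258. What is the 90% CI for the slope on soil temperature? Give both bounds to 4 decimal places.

df = n − 2 = 93 − 2 = 91.
t* = t_{0.05, 91} = 1.661771.
Margin = t* × SE = 1.661771 × 0.0258 = 0.042874.
CI: -0.2130 ± 0.042874 → (-0.2559, -0.1701).
With 90% confidence, each one-unit increase in soil temperature is associated with a change of between -0.2559 and -0.1701 µmol m⁻² s⁻¹ in CO₂ flux.

(-0.2559, -0.1701)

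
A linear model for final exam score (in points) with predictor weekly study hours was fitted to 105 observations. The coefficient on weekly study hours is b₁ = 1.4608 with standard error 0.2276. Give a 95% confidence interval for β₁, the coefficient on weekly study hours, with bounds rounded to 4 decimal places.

df = n − 2 = 105 − 2 = 103.
t* = t_{0.025, 103} = 1.983264.
Margin = t* × SE = 1.983264 × 0.2276 = 0.451391.
CI: 1.4608 ± 0.451391 → (1.0094, 1.9122).
With 95% confidence, each one-unit increase in weekly study hours is associated with a change of between 1.0094 and 1.9122 points in final exam score.

(1.0094, 1.9122)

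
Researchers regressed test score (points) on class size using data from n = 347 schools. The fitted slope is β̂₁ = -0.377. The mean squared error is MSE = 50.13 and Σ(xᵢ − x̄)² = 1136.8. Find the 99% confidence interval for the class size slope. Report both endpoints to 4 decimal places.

SE(β̂₁) = √(MSE/Sₓₓ) = √(50.13/1136.8) = 0.209994.
df = n − 2 = 345.
t* = t_{0.005, 345} = 2.590155.
Margin = t* × SE = 2.590155 × 0.209994 = 0.543917.
CI: -0.377 ± 0.543917 → (-0.9209, 0.1669).
With 99% confidence, each one-unit increase in class size is associated with a change of between -0.9209 and 0.1669 points in test score.

(-0.9209, 0.1669)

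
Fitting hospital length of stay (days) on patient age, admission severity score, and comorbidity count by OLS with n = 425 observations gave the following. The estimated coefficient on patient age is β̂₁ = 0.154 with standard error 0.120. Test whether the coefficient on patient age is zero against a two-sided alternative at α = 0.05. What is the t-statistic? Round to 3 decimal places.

t = 1.283

H₀: β₁ = 0 vs H₁: β₁ ≠ 0.
t = (β̂₁ − β₁⁰)/SE = 0.154 / 0.120 = 1.283.
df = n − k − 1 = 425 − 3 − 1 = 421.
Two-sided p ≈ 0.2001, which is ≥ 0.05, so fail to reject H₀.
The data do not give significant evidence of an association between patient age and hospital length of stay, after adjusting for the other predictors.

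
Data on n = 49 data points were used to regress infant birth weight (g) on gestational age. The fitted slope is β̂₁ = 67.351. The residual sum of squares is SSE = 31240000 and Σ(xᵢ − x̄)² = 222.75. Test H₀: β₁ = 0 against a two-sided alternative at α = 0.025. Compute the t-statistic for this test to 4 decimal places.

MSE = SSE/(n − 2) = 31240000/47 = 664681.
SE(β̂₁) = √(MSE/Sₓₓ) = √(664681/222.75) = 54.6258.
t = 67.351 / 54.6258 = 1.2330.
df = n − 2 = 47.
Two-sided p ≈ 0.2237, which is ≥ 0.025, so fail to reject H₀.
The data do not give significant evidence of an association between gestational age and infant birth weight.

t = 1.2330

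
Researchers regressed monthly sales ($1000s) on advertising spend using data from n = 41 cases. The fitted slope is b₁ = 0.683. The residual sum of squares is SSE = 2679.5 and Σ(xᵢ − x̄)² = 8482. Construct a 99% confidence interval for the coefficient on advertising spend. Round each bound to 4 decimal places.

MSE = SSE/(n − 2) = 2679.5/39 = 68.7051.
SE(b₁) = √(MSE/Sₓₓ) = √(68.7051/8482) = 0.0900006.
df = n − 2 = 39.
t* = t_{0.005, 39} = 2.707913.
Margin = t* × SE = 2.707913 × 0.0900006 = 0.243714.
CI: 0.683 ± 0.243714 → (0.4393, 0.9267).
With 99% confidence, each one-unit increase in advertising spend is associated with a change of between 0.4393 and 0.9267 $1000s in monthly sales.

(0.4393, 0.9267)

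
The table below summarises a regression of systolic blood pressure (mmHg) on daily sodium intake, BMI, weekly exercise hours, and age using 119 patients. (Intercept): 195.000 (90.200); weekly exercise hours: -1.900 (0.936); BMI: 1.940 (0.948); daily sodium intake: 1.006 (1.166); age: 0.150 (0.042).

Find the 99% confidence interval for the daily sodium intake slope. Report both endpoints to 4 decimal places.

(-2.0485, 4.0605)

Read off: b = 1.006, SE = 1.166 for daily sodium intake.
df = n − k − 1 = 119 − 4 − 1 = 114.
t* = t_{0.005, 114} = 2.619645.
Margin = t* × SE = 2.619645 × 1.166 = 3.054506.
CI: 1.006 ± 3.054506 → (-2.0485, 4.0605).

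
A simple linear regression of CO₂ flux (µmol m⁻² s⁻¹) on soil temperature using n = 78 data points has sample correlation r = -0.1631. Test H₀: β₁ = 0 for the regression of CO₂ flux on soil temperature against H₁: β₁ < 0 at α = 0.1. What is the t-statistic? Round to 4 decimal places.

t = r·√(n − 2)/√(1 − r²) = -0.1631·√76/√0.973398 = -1.4412.
df = n − 2 = 76.
One-sided p ≈ 0.0768, which is < 0.1, so reject H₀.
There is evidence of a linear association between soil temperature and CO₂ flux.

t = -1.4412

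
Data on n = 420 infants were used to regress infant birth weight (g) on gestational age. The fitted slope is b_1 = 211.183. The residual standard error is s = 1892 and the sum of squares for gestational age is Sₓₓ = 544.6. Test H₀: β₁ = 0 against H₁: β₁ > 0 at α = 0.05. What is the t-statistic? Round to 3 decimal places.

SE(b_1) = s/√Sₓₓ = 1892/√544.6 = 81.0741.
t = 211.183 / 81.0741 = 2.605.
df = n − 2 = 418.
One-sided p ≈ 0.0048, which is < 0.05, so reject H₀.
There is evidence that the true slope on gestational age is positive.

t = 2.605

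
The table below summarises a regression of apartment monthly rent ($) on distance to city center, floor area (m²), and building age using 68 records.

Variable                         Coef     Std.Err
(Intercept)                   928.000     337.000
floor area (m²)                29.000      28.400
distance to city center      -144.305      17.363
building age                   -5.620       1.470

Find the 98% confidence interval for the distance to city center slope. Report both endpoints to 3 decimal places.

Read off: b = -144.305, SE = 17.363 for distance to city center.
df = n − k − 1 = 68 − 3 − 1 = 64.
t* = t_{0.01, 64} = 2.386037.
Margin = t* × SE = 2.386037 × 17.363 = 41.42876.
CI: -144.305 ± 41.42876 → (-185.734, -102.876).

(-185.734, -102.876)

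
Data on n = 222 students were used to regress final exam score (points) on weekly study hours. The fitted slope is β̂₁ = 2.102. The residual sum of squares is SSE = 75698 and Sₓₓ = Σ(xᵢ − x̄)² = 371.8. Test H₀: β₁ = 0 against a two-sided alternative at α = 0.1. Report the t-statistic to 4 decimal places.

MSE = SSE/(n − 2) = 75698/220 = 344.082.
SE(β̂₁) = √(MSE/Sₓₓ) = √(344.082/371.8) = 0.962002.
t = 2.102 / 0.962002 = 2.1850.
df = n − 2 = 220.
Two-sided p ≈ 0.0299, which is < 0.1, so reject H₀.
There is evidence that weekly study hours is associated with final exam score.

t = 2.1850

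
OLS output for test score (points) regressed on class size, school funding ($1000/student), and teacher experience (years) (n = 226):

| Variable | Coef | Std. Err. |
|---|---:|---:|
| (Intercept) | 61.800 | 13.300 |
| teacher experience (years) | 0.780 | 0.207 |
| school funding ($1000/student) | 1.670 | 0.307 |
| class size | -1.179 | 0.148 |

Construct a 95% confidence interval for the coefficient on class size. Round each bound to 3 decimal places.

(-1.471, -0.887)

Read off: b = -1.179, SE = 0.148 for class size.
df = n − k − 1 = 226 − 3 − 1 = 222.
t* = t_{0.025, 222} = 1.970707.
Margin = t* × SE = 1.970707 × 0.148 = 0.29166.
CI: -1.179 ± 0.29166 → (-1.471, -0.887).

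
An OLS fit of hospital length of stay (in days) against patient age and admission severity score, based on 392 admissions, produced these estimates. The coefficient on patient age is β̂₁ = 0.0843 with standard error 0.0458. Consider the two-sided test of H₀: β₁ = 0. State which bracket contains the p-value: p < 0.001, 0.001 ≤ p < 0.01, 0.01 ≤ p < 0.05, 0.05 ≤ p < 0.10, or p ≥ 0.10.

0.05 ≤ p < 0.10

t = 0.0843 / 0.0458 = 1.841.
df = n − k − 1 = 392 − 2 − 1 = 389.
Two-sided p = 2·P(T_{389} > |t|) ≈ 0.0664.
So 0.05 ≤ p < 0.10.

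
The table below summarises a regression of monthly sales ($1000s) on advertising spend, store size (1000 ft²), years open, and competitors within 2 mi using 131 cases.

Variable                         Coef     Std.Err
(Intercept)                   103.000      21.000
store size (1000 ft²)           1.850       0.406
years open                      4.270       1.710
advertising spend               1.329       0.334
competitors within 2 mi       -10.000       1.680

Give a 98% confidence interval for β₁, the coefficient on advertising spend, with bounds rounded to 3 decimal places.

Read off: b = 1.329, SE = 0.334 for advertising spend.
df = n − k − 1 = 131 − 4 − 1 = 126.
t* = t_{0.01, 126} = 2.356307.
Margin = t* × SE = 2.356307 × 0.334 = 0.78701.
CI: 1.329 ± 0.78701 → (0.542, 2.116).

(0.542, 2.116)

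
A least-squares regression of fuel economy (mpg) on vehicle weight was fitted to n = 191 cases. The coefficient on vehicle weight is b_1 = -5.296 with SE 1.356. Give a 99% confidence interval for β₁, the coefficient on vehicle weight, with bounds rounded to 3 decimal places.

df = n − 2 = 191 − 2 = 189.
t* = t_{0.005, 189} = 2.602092.
Margin = t* × SE = 2.602092 × 1.356 = 3.52844.
CI: -5.296 ± 3.52844 → (-8.824, -1.768).
With 99% confidence, each one-unit increase in vehicle weight is associated with a change of between -8.824 and -1.768 mpg in fuel economy.

(-8.824, -1.768)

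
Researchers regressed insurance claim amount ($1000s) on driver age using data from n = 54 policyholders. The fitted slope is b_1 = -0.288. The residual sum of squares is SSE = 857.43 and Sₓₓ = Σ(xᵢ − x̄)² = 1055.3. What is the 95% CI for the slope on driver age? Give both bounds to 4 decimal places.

MSE = SSE/(n − 2) = 857.43/52 = 16.489.
SE(b_1) = √(MSE/Sₓₓ) = √(16.489/1055.3) = 0.125.
df = n − 2 = 52.
t* = t_{0.025, 52} = 2.006647.
Margin = t* × SE = 2.006647 × 0.125 = 0.250831.
CI: -0.288 ± 0.250831 → (-0.5388, -0.0372).
With 95% confidence, each one-unit increase in driver age is associated with a change of between -0.5388 and -0.0372 $1000s in insurance claim amount.

(-0.5388, -0.0372)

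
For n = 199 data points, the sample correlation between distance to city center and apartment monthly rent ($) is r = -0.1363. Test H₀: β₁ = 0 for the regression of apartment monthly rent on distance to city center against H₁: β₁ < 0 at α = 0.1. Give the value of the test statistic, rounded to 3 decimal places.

t = r·√(n − 2)/√(1 − r²) = -0.1363·√197/√0.981422 = -1.931.
df = n − 2 = 197.
One-sided p ≈ 0.0275, which is < 0.1, so reject H₀.
There is evidence of a linear association between distance to city center and apartment monthly rent.

t = -1.931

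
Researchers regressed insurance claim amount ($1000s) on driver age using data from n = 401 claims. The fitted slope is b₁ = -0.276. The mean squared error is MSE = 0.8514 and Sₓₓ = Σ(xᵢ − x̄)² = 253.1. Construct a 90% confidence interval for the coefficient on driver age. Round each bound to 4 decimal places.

SE(b₁) = √(MSE/Sₓₓ) = √(0.8514/253.1) = 0.057999.
df = n − 2 = 399.
t* = t_{0.05, 399} = 1.648682.
Margin = t* × SE = 1.648682 × 0.057999 = 0.095622.
CI: -0.276 ± 0.095622 → (-0.3716, -0.1804).
With 90% confidence, each one-unit increase in driver age is associated with a change of between -0.3716 and -0.1804 $1000s in insurance claim amount.

(-0.3716, -0.1804)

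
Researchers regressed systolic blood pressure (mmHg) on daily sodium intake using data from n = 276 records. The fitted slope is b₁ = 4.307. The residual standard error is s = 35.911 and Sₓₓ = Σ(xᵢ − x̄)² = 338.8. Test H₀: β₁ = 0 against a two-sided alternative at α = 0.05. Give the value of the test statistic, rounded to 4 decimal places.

SE(b₁) = s/√Sₓₓ = 35.911/√338.8 = 1.95099.
t = 4.307 / 1.95099 = 2.2076.
df = n − 2 = 274.
Two-sided p ≈ 0.0281, which is < 0.05, so reject H₀.
There is evidence that daily sodium intake is associated with systolic blood pressure.

t = 2.2076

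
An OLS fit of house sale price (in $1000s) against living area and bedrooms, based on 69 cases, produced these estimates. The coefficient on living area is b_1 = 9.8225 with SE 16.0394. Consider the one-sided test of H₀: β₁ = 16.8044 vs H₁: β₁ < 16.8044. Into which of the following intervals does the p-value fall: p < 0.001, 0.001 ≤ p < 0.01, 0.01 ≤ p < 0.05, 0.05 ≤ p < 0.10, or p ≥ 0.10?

p ≥ 0.10

t = (9.8225 − 16.8044) / 16.0394 = -0.435.
df = n − k − 1 = 69 − 2 − 1 = 66.
One-sided p = P(T_{66} < t) ≈ 0.3324.
So p ≥ 0.10.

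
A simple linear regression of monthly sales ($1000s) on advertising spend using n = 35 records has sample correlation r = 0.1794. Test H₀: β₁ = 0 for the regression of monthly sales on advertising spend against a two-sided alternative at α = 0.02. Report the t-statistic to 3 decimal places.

t = 1.048

t = r·√(n − 2)/√(1 − r²) = 0.1794·√33/√0.967816 = 1.048.
df = n − 2 = 33.
Two-sided p ≈ 0.3024, which is ≥ 0.02, so fail to reject H₀.
The data do not give significant evidence of a linear association between advertising spend and monthly sales.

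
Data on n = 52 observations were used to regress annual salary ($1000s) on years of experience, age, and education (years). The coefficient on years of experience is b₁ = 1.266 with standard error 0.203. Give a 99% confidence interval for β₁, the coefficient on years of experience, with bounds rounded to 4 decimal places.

(0.7215, 1.8105)

df = n − k − 1 = 52 − 3 − 1 = 48.
t* = t_{0.005, 48} = 2.682204.
Margin = t* × SE = 2.682204 × 0.203 = 0.544487.
CI: 1.266 ± 0.544487 → (0.7215, 1.8105).
With 99% confidence, each one-unit increase in years of experience is associated with a change of between 0.7215 and 1.8105 $1000s in annual salary, holding the other predictors fixed.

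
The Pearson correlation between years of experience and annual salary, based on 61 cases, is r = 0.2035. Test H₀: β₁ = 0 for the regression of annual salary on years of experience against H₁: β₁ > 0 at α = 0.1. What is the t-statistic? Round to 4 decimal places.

t = 1.5965

t = r·√(n − 2)/√(1 − r²) = 0.2035·√59/√0.958588 = 1.5965.
df = n − 2 = 59.
One-sided p ≈ 0.0579, which is < 0.1, so reject H₀.
There is evidence of a linear association between years of experience and annual salary.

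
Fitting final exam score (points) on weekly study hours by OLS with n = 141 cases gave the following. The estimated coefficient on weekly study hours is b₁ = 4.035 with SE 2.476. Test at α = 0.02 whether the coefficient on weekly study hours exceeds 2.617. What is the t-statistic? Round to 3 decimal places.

H₀: β₁ = 2.617 vs H₁: β₁ > 2.617.
t = (b₁ − β₁⁰)/SE = (4.035 − 2.617) / 2.476 = 0.573.
df = n − 2 = 141 − 2 = 139.
One-sided p ≈ 0.2839, which is ≥ 0.02, so fail to reject H₀.
The data do not give significant evidence that the true slope on weekly study hours exceeds 2.617 points per unit.

t = 0.573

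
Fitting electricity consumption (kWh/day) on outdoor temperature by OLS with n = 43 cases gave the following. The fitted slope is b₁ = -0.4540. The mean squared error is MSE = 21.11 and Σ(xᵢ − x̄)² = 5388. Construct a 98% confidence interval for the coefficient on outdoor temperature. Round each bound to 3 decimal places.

(-0.606, -0.302)

SE(b₁) = √(MSE/Sₓₓ) = √(21.11/5388) = 0.0625937.
df = n − 2 = 41.
t* = t_{0.01, 41} = 2.420803.
Margin = t* × SE = 2.420803 × 0.0625937 = 0.15153.
CI: -0.4540 ± 0.15153 → (-0.606, -0.302).
With 98% confidence, each one-unit increase in outdoor temperature is associated with a change of between -0.606 and -0.302 kWh/day in electricity consumption.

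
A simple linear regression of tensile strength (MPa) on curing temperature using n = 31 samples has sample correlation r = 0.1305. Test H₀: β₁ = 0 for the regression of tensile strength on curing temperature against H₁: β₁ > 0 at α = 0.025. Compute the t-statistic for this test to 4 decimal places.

t = r·√(n − 2)/√(1 − r²) = 0.1305·√29/√0.98297 = 0.7088.
df = n − 2 = 29.
One-sided p ≈ 0.2420, which is ≥ 0.025, so fail to reject H₀.
The data do not give significant evidence of a linear association between curing temperature and tensile strength.

t = 0.7088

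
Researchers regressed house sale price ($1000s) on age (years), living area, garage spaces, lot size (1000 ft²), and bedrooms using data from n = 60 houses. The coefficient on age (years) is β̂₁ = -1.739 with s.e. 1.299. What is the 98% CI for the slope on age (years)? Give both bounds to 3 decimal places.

(-4.853, 1.375)

df = n − k − 1 = 60 − 5 − 1 = 54.
t* = t_{0.01, 54} = 2.39741.
Margin = t* × SE = 2.39741 × 1.299 = 3.11424.
CI: -1.739 ± 3.11424 → (-4.853, 1.375).
With 98% confidence, each one-unit increase in age (years) is associated with a change of between -4.853 and 1.375 $1000s in house sale price, holding the other predictors fixed.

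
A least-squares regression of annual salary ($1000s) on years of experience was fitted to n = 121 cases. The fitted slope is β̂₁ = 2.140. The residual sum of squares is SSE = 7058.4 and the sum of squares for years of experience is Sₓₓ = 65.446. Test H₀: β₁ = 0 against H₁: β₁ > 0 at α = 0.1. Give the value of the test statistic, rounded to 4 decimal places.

t = 2.2479

MSE = SSE/(n − 2) = 7058.4/119 = 59.3143.
SE(β̂₁) = √(MSE/Sₓₓ) = √(59.3143/65.446) = 0.952003.
t = 2.140 / 0.952003 = 2.2479.
df = n − 2 = 119.
One-sided p ≈ 0.0132, which is < 0.1, so reject H₀.
There is evidence that the true slope on years of experience is positive.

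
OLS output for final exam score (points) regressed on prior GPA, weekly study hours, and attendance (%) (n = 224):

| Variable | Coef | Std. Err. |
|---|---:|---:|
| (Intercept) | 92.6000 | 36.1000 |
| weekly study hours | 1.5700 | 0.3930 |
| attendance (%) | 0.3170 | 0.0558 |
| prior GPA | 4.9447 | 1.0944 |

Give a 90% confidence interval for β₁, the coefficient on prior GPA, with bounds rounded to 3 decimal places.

Read off: b = 4.9447, SE = 1.0944 for prior GPA.
df = n − k − 1 = 224 − 3 − 1 = 220.
t* = t_{0.05, 220} = 1.651809.
Margin = t* × SE = 1.651809 × 1.0944 = 1.80774.
CI: 4.9447 ± 1.80774 → (3.137, 6.752).

(3.137, 6.752)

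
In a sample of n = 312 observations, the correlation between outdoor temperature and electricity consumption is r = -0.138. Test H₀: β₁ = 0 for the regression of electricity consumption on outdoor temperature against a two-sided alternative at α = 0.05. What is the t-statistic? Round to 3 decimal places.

t = r·√(n − 2)/√(1 − r²) = -0.138·√310/√0.980956 = -2.453.
df = n − 2 = 310.
Two-sided p ≈ 0.0147, which is < 0.05, so reject H₀.
There is evidence of a linear association between outdoor temperature and electricity consumption.

t = -2.453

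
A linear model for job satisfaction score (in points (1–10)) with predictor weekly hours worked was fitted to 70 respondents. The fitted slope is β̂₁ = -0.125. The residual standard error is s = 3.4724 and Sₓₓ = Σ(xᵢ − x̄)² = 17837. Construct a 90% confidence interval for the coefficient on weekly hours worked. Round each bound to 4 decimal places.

(-0.1684, -0.0816)

SE(β̂₁) = s/√Sₓₓ = 3.4724/√17837 = 0.0259997.
df = n − 2 = 68.
t* = t_{0.05, 68} = 1.667572.
Margin = t* × SE = 1.667572 × 0.0259997 = 0.043356.
CI: -0.125 ± 0.043356 → (-0.1684, -0.0816).
With 90% confidence, each one-unit increase in weekly hours worked is associated with a change of between -0.1684 and -0.0816 points (1–10) in job satisfaction score.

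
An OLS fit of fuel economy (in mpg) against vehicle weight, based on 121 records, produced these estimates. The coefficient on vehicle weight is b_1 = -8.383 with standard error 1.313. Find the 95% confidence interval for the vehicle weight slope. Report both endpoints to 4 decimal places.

df = n − 2 = 121 − 2 = 119.
t* = t_{0.025, 119} = 1.9801.
Margin = t* × SE = 1.9801 × 1.313 = 2.599871.
CI: -8.383 ± 2.599871 → (-10.9829, -5.7831).
With 95% confidence, each one-unit increase in vehicle weight is associated with a change of between -10.9829 and -5.7831 mpg in fuel economy.

(-10.9829, -5.7831)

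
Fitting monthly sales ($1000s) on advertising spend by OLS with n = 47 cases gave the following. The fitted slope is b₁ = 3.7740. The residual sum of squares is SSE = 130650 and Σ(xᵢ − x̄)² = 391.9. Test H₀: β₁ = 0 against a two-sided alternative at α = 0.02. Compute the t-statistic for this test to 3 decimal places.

t = 1.387

MSE = SSE/(n − 2) = 130650/45 = 2903.33.
SE(b₁) = √(MSE/Sₓₓ) = √(2903.33/391.9) = 2.72183.
t = 3.7740 / 2.72183 = 1.387.
df = n − 2 = 45.
Two-sided p ≈ 0.1724, which is ≥ 0.02, so fail to reject H₀.
The data do not give significant evidence of an association between advertising spend and monthly sales.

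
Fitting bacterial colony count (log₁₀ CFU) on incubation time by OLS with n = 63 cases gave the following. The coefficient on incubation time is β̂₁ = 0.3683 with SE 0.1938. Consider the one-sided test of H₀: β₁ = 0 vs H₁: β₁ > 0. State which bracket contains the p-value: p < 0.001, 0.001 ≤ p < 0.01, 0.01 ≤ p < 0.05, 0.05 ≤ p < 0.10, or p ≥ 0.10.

t = 0.3683 / 0.1938 = 1.900.
df = n − 2 = 63 − 2 = 61.
One-sided p = P(T_{61} > t) ≈ 0.0311.
So 0.01 ≤ p < 0.05.

0.01 ≤ p < 0.05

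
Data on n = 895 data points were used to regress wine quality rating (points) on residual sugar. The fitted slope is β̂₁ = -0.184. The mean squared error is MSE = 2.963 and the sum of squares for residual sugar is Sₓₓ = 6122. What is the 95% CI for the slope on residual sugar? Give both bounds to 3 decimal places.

(-0.227, -0.141)

SE(β̂₁) = √(MSE/Sₓₓ) = √(2.963/6122) = 0.0219998.
df = n − 2 = 893.
t* = t_{0.025, 893} = 1.962624.
Margin = t* × SE = 1.962624 × 0.0219998 = 0.04318.
CI: -0.184 ± 0.04318 → (-0.227, -0.141).
With 95% confidence, each one-unit increase in residual sugar is associated with a change of between -0.227 and -0.141 points in wine quality rating.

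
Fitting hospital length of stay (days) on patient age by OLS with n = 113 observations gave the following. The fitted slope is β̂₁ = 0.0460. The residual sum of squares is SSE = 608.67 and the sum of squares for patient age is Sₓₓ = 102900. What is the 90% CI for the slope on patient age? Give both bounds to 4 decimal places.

(0.0339, 0.0581)

MSE = SSE/(n − 2) = 608.67/111 = 5.48351.
SE(β̂₁) = √(MSE/Sₓₓ) = √(5.48351/102900) = 0.00729998.
df = n − 2 = 111.
t* = t_{0.05, 111} = 1.658697.
Margin = t* × SE = 1.658697 × 0.00729998 = 0.012108.
CI: 0.0460 ± 0.012108 → (0.0339, 0.0581).
With 90% confidence, each one-unit increase in patient age is associated with a change of between 0.0339 and 0.0581 days in hospital length of stay.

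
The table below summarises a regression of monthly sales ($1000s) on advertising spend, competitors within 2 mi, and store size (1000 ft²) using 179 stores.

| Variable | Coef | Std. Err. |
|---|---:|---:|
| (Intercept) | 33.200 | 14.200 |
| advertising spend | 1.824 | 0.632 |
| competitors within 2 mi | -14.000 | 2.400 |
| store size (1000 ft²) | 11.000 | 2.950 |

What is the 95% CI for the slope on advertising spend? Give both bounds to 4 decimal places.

Read off: b = 1.824, SE = 0.632 for advertising spend.
df = n − k − 1 = 179 − 3 − 1 = 175.
t* = t_{0.025, 175} = 1.973612.
Margin = t* × SE = 1.973612 × 0.632 = 1.247323.
CI: 1.824 ± 1.247323 → (0.5767, 3.0713).

(0.5767, 3.0713)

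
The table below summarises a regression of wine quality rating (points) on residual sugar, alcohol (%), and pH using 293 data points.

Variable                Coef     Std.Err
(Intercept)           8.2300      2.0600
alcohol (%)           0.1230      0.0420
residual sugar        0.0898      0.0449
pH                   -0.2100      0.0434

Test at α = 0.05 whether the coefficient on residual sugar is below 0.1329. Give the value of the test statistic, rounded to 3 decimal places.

t = -0.960

Read off: b = 0.0898, SE = 0.0449 for residual sugar.
H₀: β₁ = 0.1329 vs H₁: β₁ < 0.1329.
t = (0.0898 − 0.1329) / 0.0449 = -0.960.
df = n − k − 1 = 293 − 3 − 1 = 289.
One-sided p ≈ 0.1690, which is ≥ 0.05, so fail to reject H₀.
The data do not give significant evidence that the true slope on residual sugar is below 0.1329 points per unit, holding the other predictors fixed.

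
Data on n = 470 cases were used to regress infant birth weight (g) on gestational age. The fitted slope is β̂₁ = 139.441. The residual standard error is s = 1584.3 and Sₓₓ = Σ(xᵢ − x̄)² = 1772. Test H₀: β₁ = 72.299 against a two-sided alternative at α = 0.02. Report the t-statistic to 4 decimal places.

SE(β̂₁) = s/√Sₓₓ = 1584.3/√1772 = 37.6362.
t = (139.441 − 72.299) / 37.6362 = 1.7840.
df = n − 2 = 468.
Two-sided p ≈ 0.0751, which is ≥ 0.02, so fail to reject H₀.
The data are consistent with a true slope of 72.299 g per unit of gestational age.

t = 1.7840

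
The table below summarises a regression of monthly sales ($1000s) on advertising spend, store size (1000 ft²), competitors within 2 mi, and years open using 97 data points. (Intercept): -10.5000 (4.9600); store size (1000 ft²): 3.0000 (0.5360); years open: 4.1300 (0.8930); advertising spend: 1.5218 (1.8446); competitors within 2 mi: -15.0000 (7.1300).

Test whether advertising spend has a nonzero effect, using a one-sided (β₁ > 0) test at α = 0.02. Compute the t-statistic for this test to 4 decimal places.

t = 0.8250

Read off: b = 1.5218, SE = 1.8446 for advertising spend.
H₀: β₁ = 0 vs H₁: β₁ > 0.
t = 1.5218 / 1.8446 = 0.8250.
df = n − k − 1 = 97 − 4 − 1 = 92.
One-sided p ≈ 0.2058, which is ≥ 0.02, so fail to reject H₀.
The data do not give significant evidence that the true slope on advertising spend is positive, holding the other predictors fixed.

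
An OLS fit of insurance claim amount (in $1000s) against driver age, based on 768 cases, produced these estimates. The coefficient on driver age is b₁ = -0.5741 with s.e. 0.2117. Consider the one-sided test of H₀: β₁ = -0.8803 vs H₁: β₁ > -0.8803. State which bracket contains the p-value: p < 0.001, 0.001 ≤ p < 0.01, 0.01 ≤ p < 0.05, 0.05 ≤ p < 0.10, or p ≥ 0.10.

0.05 ≤ p < 0.10

t = (-0.5741 − (-0.8803)) / 0.2117 = 1.446.
df = n − 2 = 768 − 2 = 766.
One-sided p = P(T_{766} > t) ≈ 0.0742.
So 0.05 ≤ p < 0.10.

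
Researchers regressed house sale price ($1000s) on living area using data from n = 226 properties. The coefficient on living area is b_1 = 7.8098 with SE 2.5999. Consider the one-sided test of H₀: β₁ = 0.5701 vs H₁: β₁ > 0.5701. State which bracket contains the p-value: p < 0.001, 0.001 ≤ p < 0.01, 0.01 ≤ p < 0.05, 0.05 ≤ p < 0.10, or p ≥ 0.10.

0.001 ≤ p < 0.01

t = (7.8098 − 0.5701) / 2.5999 = 2.785.
df = n − 2 = 226 − 2 = 224.
One-sided p = P(T_{224} > t) ≈ 0.0029.
So 0.001 ≤ p < 0.01.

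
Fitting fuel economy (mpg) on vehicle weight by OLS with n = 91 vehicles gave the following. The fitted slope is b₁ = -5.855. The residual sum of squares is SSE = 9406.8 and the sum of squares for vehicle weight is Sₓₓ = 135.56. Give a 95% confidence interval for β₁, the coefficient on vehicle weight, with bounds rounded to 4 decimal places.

MSE = SSE/(n − 2) = 9406.8/89 = 105.694.
SE(b₁) = √(MSE/Sₓₓ) = √(105.694/135.56) = 0.882999.
df = n − 2 = 89.
t* = t_{0.025, 89} = 1.986979.
Margin = t* × SE = 1.986979 × 0.882999 = 1.754500.
CI: -5.855 ± 1.754500 → (-7.6095, -4.1005).
With 95% confidence, each one-unit increase in vehicle weight is associated with a change of between -7.6095 and -4.1005 mpg in fuel economy.

(-7.6095, -4.1005)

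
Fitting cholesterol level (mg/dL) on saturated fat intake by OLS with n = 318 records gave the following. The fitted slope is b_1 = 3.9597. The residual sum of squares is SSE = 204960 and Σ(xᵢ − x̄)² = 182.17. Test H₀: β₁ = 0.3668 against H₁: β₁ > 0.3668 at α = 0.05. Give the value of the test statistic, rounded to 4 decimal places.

MSE = SSE/(n − 2) = 204960/316 = 648.608.
SE(b_1) = √(MSE/Sₓₓ) = √(648.608/182.17) = 1.88692.
t = (3.9597 − 0.3668) / 1.88692 = 1.9041.
df = n − 2 = 316.
One-sided p ≈ 0.0289, which is < 0.05, so reject H₀.
There is evidence that the true slope on saturated fat intake exceeds 0.3668 mg/dL per unit.

t = 1.9041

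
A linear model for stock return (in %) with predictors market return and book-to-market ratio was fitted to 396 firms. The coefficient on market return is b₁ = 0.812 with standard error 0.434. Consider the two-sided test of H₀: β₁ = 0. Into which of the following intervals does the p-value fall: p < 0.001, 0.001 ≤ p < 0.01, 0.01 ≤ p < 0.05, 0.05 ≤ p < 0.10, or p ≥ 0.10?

t = 0.812 / 0.434 = 1.871.
df = n − k − 1 = 396 − 2 − 1 = 393.
Two-sided p = 2·P(T_{393} > |t|) ≈ 0.0621.
So 0.05 ≤ p < 0.10.

0.05 ≤ p < 0.10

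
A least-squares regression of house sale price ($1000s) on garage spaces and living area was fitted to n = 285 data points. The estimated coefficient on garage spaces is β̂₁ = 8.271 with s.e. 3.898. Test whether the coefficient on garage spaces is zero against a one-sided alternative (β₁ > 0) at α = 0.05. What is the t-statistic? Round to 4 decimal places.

H₀: β₁ = 0 vs H₁: β₁ > 0.
t = (β̂₁ − β₁⁰)/SE = 8.271 / 3.898 = 2.1219.
df = n − k − 1 = 285 − 2 − 1 = 282.
One-sided p ≈ 0.0174, which is < 0.05, so reject H₀.
There is evidence that the true slope on garage spaces is positive, holding the other predictors fixed.

t = 2.1219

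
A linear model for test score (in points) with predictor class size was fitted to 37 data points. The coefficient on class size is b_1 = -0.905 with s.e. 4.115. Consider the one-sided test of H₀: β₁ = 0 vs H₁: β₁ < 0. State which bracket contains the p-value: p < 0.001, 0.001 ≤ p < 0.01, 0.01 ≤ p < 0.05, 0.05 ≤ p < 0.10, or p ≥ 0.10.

p ≥ 0.10

t = -0.905 / 4.115 = -0.220.
df = n − 2 = 37 − 2 = 35.
One-sided p = P(T_{35} < t) ≈ 0.4136.
So p ≥ 0.10.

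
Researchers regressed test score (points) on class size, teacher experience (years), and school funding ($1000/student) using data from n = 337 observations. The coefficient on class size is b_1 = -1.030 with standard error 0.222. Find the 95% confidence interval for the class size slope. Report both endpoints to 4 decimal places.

(-1.4667, -0.5933)

df = n − k − 1 = 337 − 3 − 1 = 333.
t* = t_{0.025, 333} = 1.967113.
Margin = t* × SE = 1.967113 × 0.222 = 0.436699.
CI: -1.030 ± 0.436699 → (-1.4667, -0.5933).
With 95% confidence, each one-unit increase in class size is associated with a change of between -1.4667 and -0.5933 points in test score, holding the other predictors fixed.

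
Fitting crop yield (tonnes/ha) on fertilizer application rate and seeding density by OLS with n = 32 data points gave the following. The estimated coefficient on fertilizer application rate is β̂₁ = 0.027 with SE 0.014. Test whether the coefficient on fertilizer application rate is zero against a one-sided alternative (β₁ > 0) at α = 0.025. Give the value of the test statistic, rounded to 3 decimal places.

H₀: β₁ = 0 vs H₁: β₁ > 0.
t = (β̂₁ − β₁⁰)/SE = 0.027 / 0.014 = 1.929.
df = n − k − 1 = 32 − 2 − 1 = 29.
One-sided p ≈ 0.0318, which is ≥ 0.025, so fail to reject H₀.
The data do not give significant evidence that the true slope on fertilizer application rate is positive, holding the other predictors fixed.

t = 1.929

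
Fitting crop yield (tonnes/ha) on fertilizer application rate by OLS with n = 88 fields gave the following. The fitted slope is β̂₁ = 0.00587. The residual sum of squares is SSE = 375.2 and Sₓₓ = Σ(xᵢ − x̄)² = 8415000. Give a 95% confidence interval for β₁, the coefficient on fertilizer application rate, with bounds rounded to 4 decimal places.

MSE = SSE/(n − 2) = 375.2/86 = 4.36279.
SE(β̂₁) = √(MSE/Sₓₓ) = √(4.36279/8415000) = 0.000720038.
df = n − 2 = 86.
t* = t_{0.025, 86} = 1.987934.
Margin = t* × SE = 1.987934 × 0.000720038 = 0.001431.
CI: 0.00587 ± 0.001431 → (0.0044, 0.0073).
With 95% confidence, each one-unit increase in fertilizer application rate is associated with a change of between 0.0044 and 0.0073 tonnes/ha in crop yield.

(0.0044, 0.0073)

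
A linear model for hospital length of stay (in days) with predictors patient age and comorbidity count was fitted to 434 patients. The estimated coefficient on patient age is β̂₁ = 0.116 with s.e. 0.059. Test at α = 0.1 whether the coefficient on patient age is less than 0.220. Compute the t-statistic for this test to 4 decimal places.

t = -1.7627

H₀: β₁ = 0.220 vs H₁: β₁ < 0.220.
t = (β̂₁ − β₁⁰)/SE = (0.116 − 0.220) / 0.059 = -1.7627.
df = n − k − 1 = 434 − 2 − 1 = 431.
One-sided p ≈ 0.0393, which is < 0.1, so reject H₀.
There is evidence that the true slope on patient age is below 0.220 days per unit, holding the other predictors fixed.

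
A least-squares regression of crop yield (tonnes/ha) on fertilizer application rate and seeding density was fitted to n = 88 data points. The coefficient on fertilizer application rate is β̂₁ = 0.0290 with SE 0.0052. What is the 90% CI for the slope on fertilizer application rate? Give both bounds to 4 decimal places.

df = n − k − 1 = 88 − 2 − 1 = 85.
t* = t_{0.05, 85} = 1.662978.
Margin = t* × SE = 1.662978 × 0.0052 = 0.008647.
CI: 0.0290 ± 0.008647 → (0.0204, 0.0376).
With 90% confidence, each one-unit increase in fertilizer application rate is associated with a change of between 0.0204 and 0.0376 tonnes/ha in crop yield, holding the other predictors fixed.

(0.0204, 0.0376)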